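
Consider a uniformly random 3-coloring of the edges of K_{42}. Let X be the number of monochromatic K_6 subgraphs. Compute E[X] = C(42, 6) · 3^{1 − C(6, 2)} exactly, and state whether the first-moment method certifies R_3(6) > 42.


E[X] = C(42, 6) · 3^{1 − 15} = 5245786 · 3^{−14} = 5245786/4782969.
As a reduced fraction: E[X] = 5245786/4782969 ≈ 1.0967635.
Is E[X] < 1? NO.
Since E[X] ≥ 1, the first-moment bound is inconclusive at n = 42; it does NOT by itself certify R_3(6) > 42.

E[X] = 5245786/4782969 ≈ 1.0967635; E[X] ≥ 1; first-moment method inconclusive here.


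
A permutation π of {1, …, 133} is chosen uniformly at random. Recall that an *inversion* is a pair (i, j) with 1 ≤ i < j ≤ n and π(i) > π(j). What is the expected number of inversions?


Write X = Σ X_I over the C(133, 2) = 8778 pairs i < j, with X_I the indicator of one inversion.
There are 8778 indicators.
For each fixed pair i < j, the values π(i) and π(j) are two distinct elements of {1, …, 133} in uniformly random order; by symmetry P[π(i) > π(j)] = 1/2.
By linearity: E[X] = 8778 · (1/2) = C(133, 2) · (1/2) = 8778/2 = 4389 ≈ 4389.000.

E[X] = 4389 = 4389.000.


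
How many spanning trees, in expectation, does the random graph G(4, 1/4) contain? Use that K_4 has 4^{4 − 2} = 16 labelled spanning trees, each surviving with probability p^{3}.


K_4 has 4^{4 − 2} = 16 labelled spanning trees.
For each such spanning tree H, let X_H = 1 if all 3 edges of H are present in G. Then P[X_H = 1] = p^{3} = (1/4)^{3} = 1/64.
By linearity: E[X] = Σ_H E[X_H] = 16 · p^{3} = 16 · 1/64 = 1/4.
Numerically: E[X] ≈ 0.25.

E[X] = 16 · (1/4)^{3} = 1/4 ≈ 0.25.


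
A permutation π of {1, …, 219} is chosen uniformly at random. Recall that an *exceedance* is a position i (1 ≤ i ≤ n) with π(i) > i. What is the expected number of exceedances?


Write X = Σ_{i=1}^{219} X_i, where X_i = 1_{π(i) > i}.
For each fixed i, π(i) is uniform over {1, …, 219} (marginal of a uniform permutation), so P[π(i) > i] = (n − i)/n. Summing: Σ_{i=1}^{219} (n − i)/n = (0 + 1 + … + 218)/219 = 219(219 − 1)/(2·219) = (219 − 1)/2.
Hence E[X] = Σ_{i=1}^{219} (219 − i)/219 = 109 ≈ 109.000000.

E[X] = 109 = 109.000000.


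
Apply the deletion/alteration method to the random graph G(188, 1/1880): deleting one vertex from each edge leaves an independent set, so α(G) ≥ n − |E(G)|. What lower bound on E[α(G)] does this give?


E[|E(G)|] = C(188, 2)·p = 17578 · (1/1880) = 187/20.
E[α(G)] ≥ n − E[|E(G)|] = 188 − 187/20 = 3573/20.
Numerically: ≈ 178.65000.
(This is only a lower bound; the true E[α(G)] may be larger.)

E[α(G)] ≥ 3573/20 ≈ 178.65000.


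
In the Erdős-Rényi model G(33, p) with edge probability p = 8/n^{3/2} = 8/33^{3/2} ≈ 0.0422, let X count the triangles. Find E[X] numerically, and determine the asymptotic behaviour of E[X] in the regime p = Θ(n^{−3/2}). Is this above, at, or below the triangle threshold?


Number of potential triangles: C(33, 3) = 5456.
Each occurs with probability p³ ≈ (0.0422)³ ≈ 7.515489e-05.
By linearity: E[X] = C(33, 3)·p³ ≈ 5456 · 7.515489e-05 ≈ 0.4100.
Since α = 3/2 > 1, p = c/n^{3/2} = o(1/n) is below the triangle threshold p ~ 1/n. Asymptotically E[X] ~ (c³/6)·n^{3(1−α)} = (8³/6)·n^{-1.5} → 0, so by Markov's inequality G has no triangles w.h.p.

E[X] ≈ 0.4100; in regime p = Θ(1/n^{3/2}) E[X] tends to 0 (below the triangle threshold p ~ 1/n).


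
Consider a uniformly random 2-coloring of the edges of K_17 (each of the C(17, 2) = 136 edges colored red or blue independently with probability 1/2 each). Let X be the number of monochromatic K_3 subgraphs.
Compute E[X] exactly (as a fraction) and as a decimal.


Let X = Σ_S X_S over the C(17, 3) = 680 subsets S of size 3, where X_S = 1 if the K_3 on S is monochromatic.
For a fixed S, the K_3 on S has C(3, 2) = 3 edges. P[all 3 edges red] = (1/2)^3, and likewise for blue, so P[monochromatic] = 2·(1/2)^3 = 2^{1 − 3} = 1/4.
Summing: E[X] = C(17, 3) · 2^{1 − 3} = 680 · 1/4 = 170.
Numerically: E[X] ≈ 170.000.

E[X] = C(17,3)·2^(1−C(3,2)) = 170 ≈ 170.000.


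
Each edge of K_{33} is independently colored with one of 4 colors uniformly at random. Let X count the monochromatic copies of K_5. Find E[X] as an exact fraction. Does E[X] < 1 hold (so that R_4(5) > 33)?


E[X] = C(33, 5) · 4^{1 − 10} = 237336 · 4^{−9} = 237336/262144.
As a reduced fraction: E[X] = 29667/32768 ≈ 0.90536.
Is E[X] < 1? YES.
Since E[X] < 1, there exists a 4-coloring of K_{33} with no monochromatic K_5; hence R_4(5) > 33.

E[X] = 29667/32768 ≈ 0.90536; E[X] < 1, so R_4(5) > 33.


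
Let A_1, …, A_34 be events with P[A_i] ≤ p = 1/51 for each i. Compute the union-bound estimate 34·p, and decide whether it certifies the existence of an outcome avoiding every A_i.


Union bound: P[∪_{i=1}^{34} A_i] ≤ Σ_i P[A_i] ≤ 34·p = 34·(1/51) = 2/3.
Numerically: 2/3 ≈ 0.667.
Is 2/3 < 1? YES.
Since P[∪ A_i] ≤ 2/3 < 1, the complement has P[∩ A_i^c] ≥ 1 − 2/3 = 1/3 > 0, so some outcome avoids every A_i.

34·p = 2/3 ≈ 0.667; existence CERTIFIED by the union bound.


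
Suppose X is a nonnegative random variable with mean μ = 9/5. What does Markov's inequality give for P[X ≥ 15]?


μ = E[X] = 9/5, a = 15.
Markov: P[X ≥ 15] ≤ μ/a = (9/5)/15 = 3/25.
Numerically: ≈ 0.1200.
(Since a = 15 > μ = 1.8000, the bound 3/25 is < 1 and informative.)

P[X ≥ 15] ≤ 3/25 ≈ 0.1200.


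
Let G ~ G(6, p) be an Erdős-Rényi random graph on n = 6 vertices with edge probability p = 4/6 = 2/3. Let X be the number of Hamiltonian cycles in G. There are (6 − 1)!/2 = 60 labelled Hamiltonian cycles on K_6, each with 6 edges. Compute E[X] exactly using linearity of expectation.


K_6 has (6 − 1)!/2 = 60 labelled Hamiltonian cycles.
For each such Hamiltonian cycle H, let X_H = 1 if all 6 edges of H are present in G. Then P[X_H = 1] = p^{6} = (2/3)^{6} = 64/729.
By linearity of expectation: E[X] = Σ_H E[X_H] = 60 · p^{6} = 60 · 64/729 = 1280/243.
Numerically: E[X] ≈ 5.27.

E[X] = 60 · (2/3)^{6} = 1280/243 ≈ 5.27.


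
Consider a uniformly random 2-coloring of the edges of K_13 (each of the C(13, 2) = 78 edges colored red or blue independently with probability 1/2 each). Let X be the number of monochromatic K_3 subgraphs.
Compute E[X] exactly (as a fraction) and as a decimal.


Let X = Σ_S X_S over the C(13, 3) = 286 subsets S of size 3, where X_S = 1 if the K_3 on S is monochromatic.
For a fixed S, the K_3 on S has C(3, 2) = 3 edges. P[all 3 edges red] = (1/2)^3, and likewise for blue, so P[monochromatic] = 2·(1/2)^3 = 2^{1 − 3} = 1/4.
By linearity: E[X] = C(13, 3) · 2^{1 − 3} = 286 · 1/4 = 143/2.
Numerically: E[X] ≈ 71.50000.

E[X] = C(13,3)·2^(1−C(3,2)) = 143/2 ≈ 71.50000.


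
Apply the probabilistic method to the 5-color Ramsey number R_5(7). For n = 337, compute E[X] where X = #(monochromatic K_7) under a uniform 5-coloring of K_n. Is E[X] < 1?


E[X] = C(337, 7) · 5^{1 − 21} = 91989916924632 · 5^{−20} = 91989916924632/95367431640625.
As a reduced fraction: E[X] = 91989916924632/95367431640625 ≈ 0.965.
Is E[X] < 1? YES.
Since E[X] < 1, there exists a 5-coloring of K_{337} with no monochromatic K_7; hence R_5(7) > 337.

E[X] = 91989916924632/95367431640625 ≈ 0.965; E[X] < 1, so R_5(7) > 337.


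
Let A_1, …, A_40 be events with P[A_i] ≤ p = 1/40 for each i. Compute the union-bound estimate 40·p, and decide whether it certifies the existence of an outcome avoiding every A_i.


Union bound: P[∪_{i=1}^{40} A_i] ≤ Σ_i P[A_i] ≤ 40·p = 40·(1/40) = 1.
Numerically: 1 ≈ 1.000000.
Is 1 < 1? NO.
Since the bound 1 is ≥ 1, the union bound is uninformative here; it does NOT by itself certify existence.

40·p = 1 ≈ 1.000000; existence NOT certified by the union bound.


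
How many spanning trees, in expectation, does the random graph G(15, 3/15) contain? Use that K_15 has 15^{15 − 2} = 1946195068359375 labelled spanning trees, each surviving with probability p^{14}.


K_15 has 15^{15 − 2} = 1946195068359375 labelled spanning trees.
For each such spanning tree H, let X_H = 1 if all 14 edges of H are present in G. Then P[X_H = 1] = p^{14} = (1/5)^{14} = 1/6103515625.
Summing the indicators: E[X] = Σ_H E[X_H] = 1946195068359375 · p^{14} = 1946195068359375 · 1/6103515625 = 1594323/5.
Numerically: E[X] ≈ 3.189e+05.

E[X] = 1946195068359375 · (1/5)^{14} = 1594323/5 ≈ 3.189e+05.


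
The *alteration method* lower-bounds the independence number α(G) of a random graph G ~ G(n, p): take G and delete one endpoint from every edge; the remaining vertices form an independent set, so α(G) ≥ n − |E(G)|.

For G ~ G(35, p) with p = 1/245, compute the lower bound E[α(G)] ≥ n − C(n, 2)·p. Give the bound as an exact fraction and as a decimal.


E[|E(G)|] = C(35, 2)·p = 595 · (1/245) = 17/7.
E[α(G)] ≥ n − E[|E(G)|] = 35 − 17/7 = 228/7.
Numerically: ≈ 32.571.
(This is only a lower bound; the true E[α(G)] may be larger.)

E[α(G)] ≥ 228/7 ≈ 32.571.


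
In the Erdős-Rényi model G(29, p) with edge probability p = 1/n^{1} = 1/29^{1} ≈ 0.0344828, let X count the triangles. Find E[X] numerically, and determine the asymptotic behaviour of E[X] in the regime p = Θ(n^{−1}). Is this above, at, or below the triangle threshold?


Number of potential triangles: C(29, 3) = 3654.
Each occurs with probability p³ ≈ (0.0344828)³ ≈ 4.10020911e-05.
By linearity: E[X] = C(29, 3)·p³ ≈ 3654 · 4.10020911e-05 ≈ 0.149822.
Here α = 1, so p = 1/n is exactly at the triangle threshold p ~ 1/n. Asymptotically E[X] → c³/6 = 1³/6 = 1/6 ≈ 0.166667, a bounded constant. In this regime the triangle count is asymptotically Poisson(c³/6).

E[X] ≈ 0.149822; in regime p = Θ(1/n^{1}) E[X] stays bounded (at the triangle threshold p ~ 1/n).


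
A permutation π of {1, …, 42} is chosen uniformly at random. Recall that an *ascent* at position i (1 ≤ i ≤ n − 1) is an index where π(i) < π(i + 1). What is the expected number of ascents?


Write X = Σ X_I over i = 1, …, 41, with X_I the indicator of one ascent.
There are 41 indicators.
For each fixed i, the pair (π(i), π(i+1)) is a uniformly random ordered pair of distinct values from {1, …, 42}; by symmetry P[π(i) < π(i+1)] = 1/2.
By linearity: E[X] = 41 · (1/2) = (42 − 1) · (1/2) = 41/2 ≈ 20.500.

E[X] = 41/2 = 20.500.


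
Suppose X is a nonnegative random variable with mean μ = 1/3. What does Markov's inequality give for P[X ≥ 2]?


μ = E[X] = 1/3, a = 2.
Markov: P[X ≥ 2] ≤ μ/a = (1/3)/2 = 1/6.
Numerically: ≈ 0.1667.
(Since a = 2 > μ = 0.3333, the bound 1/6 is < 1 and informative.)

P[X ≥ 2] ≤ 1/6 ≈ 0.1667.


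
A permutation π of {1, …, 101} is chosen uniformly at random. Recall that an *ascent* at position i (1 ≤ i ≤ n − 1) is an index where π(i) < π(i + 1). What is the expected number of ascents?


Write X = Σ X_I over i = 1, …, 100, with X_I the indicator of one ascent.
There are 100 indicators.
For each fixed i, the pair (π(i), π(i+1)) is a uniformly random ordered pair of distinct values from {1, …, 101}; by symmetry P[π(i) < π(i+1)] = 1/2.
By linearity: E[X] = 100 · (1/2) = (101 − 1) · (1/2) = 50 ≈ 50.000.

E[X] = 50 = 50.000.


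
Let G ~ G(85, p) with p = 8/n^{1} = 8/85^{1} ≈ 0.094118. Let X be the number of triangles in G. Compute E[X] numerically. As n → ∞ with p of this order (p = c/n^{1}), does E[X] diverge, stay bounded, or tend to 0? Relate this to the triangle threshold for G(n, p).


Number of potential triangles: C(85, 3) = 98770.
Each occurs with probability p³ ≈ (0.094118)³ ≈ 8.3370649e-04.
By linearity: E[X] = C(85, 3)·p³ ≈ 98770 · 8.3370649e-04 ≈ 82.34519.
Here α = 1, so p = 8/n is exactly at the triangle threshold p ~ 1/n. Asymptotically E[X] → c³/6 = 8³/6 = 256/3 ≈ 85.33333, a bounded constant. In this regime the triangle count is asymptotically Poisson(c³/6).

E[X] ≈ 82.34519; in regime p = Θ(1/n^{1}) E[X] stays bounded (at the triangle threshold p ~ 1/n).


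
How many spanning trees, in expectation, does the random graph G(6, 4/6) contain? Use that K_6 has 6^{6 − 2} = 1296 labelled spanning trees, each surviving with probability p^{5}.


K_6 has 6^{6 − 2} = 1296 labelled spanning trees.
For each such spanning tree H, let X_H = 1 if all 5 edges of H are present in G. Then P[X_H = 1] = p^{5} = (2/3)^{5} = 32/243.
By linearity of expectation: E[X] = Σ_H E[X_H] = 1296 · p^{5} = 1296 · 32/243 = 512/3.
Numerically: E[X] ≈ 170.7.

E[X] = 1296 · (2/3)^{5} = 512/3 ≈ 170.7.


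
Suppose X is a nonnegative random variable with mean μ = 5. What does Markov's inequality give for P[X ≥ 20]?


μ = E[X] = 5, a = 20.
Markov: P[X ≥ 20] ≤ μ/a = (5)/20 = 1/4.
Numerically: ≈ 0.2500.
(Since a = 20 > μ = 5.0000, the bound 1/4 is < 1 and informative.)

P[X ≥ 20] ≤ 1/4 ≈ 0.2500.


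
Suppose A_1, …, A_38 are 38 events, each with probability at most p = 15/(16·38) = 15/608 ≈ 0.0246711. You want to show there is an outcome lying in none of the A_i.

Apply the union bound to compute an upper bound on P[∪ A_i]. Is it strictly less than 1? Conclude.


Union bound: P[∪_{i=1}^{38} A_i] ≤ Σ_i P[A_i] ≤ 38·p = 38·(15/608) = 15/16.
Numerically: 15/16 ≈ 0.9375000.
Is 15/16 < 1? YES.
Since P[∪ A_i] ≤ 15/16 < 1, the complement has P[∩ A_i^c] ≥ 1 − 15/16 = 1/16 > 0, so some outcome avoids every A_i.

38·p = 15/16 ≈ 0.9375000; existence CERTIFIED by the union bound.


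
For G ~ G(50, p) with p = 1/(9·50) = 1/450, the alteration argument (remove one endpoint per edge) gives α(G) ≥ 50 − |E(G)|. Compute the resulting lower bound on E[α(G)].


E[|E(G)|] = C(50, 2)·p = 1225 · (1/450) = 49/18.
E[α(G)] ≥ n − E[|E(G)|] = 50 − 49/18 = 851/18.
Numerically: ≈ 47.2778.
(This is only a lower bound; the true E[α(G)] may be larger.)

E[α(G)] ≥ 851/18 ≈ 47.2778.


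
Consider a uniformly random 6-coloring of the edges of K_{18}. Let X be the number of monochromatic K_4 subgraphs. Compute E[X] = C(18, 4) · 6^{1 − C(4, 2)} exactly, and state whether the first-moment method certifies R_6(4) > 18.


E[X] = C(18, 4) · 6^{1 − 6} = 3060 · 6^{−5} = 3060/7776.
As a reduced fraction: E[X] = 85/216 ≈ 0.39352.
Is E[X] < 1? YES.
Since E[X] < 1, there exists a 6-coloring of K_{18} with no monochromatic K_4; hence R_6(4) > 18.

E[X] = 85/216 ≈ 0.39352; E[X] < 1, so R_6(4) > 18.


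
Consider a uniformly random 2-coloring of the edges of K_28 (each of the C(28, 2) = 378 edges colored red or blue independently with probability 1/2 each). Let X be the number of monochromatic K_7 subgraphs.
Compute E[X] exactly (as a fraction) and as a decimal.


Let X = Σ_S X_S over the C(28, 7) = 1184040 subsets S of size 7, where X_S = 1 if the K_7 on S is monochromatic.
For a fixed S, the K_7 on S has C(7, 2) = 21 edges. P[all 21 edges red] = (1/2)^21, and likewise for blue, so P[monochromatic] = 2·(1/2)^21 = 2^{1 − 21} = 1/1048576.
By linearity of expectation: E[X] = C(28, 7) · 2^{1 − 21} = 1184040 · 1/1048576 = 148005/131072.
Numerically: E[X] ≈ 1.129.

E[X] = C(28,7)·2^(1−C(7,2)) = 148005/131072 ≈ 1.129.


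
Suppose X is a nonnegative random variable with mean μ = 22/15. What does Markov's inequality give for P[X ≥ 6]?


μ = E[X] = 22/15, a = 6.
Markov: P[X ≥ 6] ≤ μ/a = (22/15)/6 = 11/45.
Numerically: ≈ 0.244444.
(Since a = 6 > μ = 1.466667, the bound 11/45 is < 1 and informative.)

P[X ≥ 6] ≤ 11/45 ≈ 0.244444.


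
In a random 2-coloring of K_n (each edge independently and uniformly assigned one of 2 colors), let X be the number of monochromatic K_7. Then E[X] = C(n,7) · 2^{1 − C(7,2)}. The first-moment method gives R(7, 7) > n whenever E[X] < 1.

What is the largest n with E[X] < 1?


We need C(n, 7) · 2^{1 − 21} < 1, i.e. C(n, 7) < 2^{21 − 1} = 1048576.
Check values of n near the boundary:
  n = 22: C(22, 7) = 170544; 170544 < 1048576? YES
  n = 23: C(23, 7) = 245157; 245157 < 1048576? YES
  n = 24: C(24, 7) = 346104; 346104 < 1048576? YES
  n = 25: C(25, 7) = 480700; 480700 < 1048576? YES
  n = 26: C(26, 7) = 657800; 657800 < 1048576? YES
  n = 27: C(27, 7) = 888030; 888030 < 1048576? YES
  n = 28: C(28, 7) = 1184040; 1184040 < 1048576? NO
  n = 29: C(29, 7) = 1560780; 1560780 < 1048576? NO
  n = 30: C(30, 7) = 2035800; 2035800 < 1048576? NO
The largest n with C(n, 7) < 1048576 is n = 27 (where E[X] = 444015/524288 ≈ 0.847). Hence R(7, 7) > 27, i.e. R(7, 7) ≥ 28.

Largest n = 27; hence R(7, 7) > 27.


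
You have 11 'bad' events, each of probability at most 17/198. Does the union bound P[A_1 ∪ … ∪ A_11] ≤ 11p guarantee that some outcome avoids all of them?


Union bound: P[∪_{i=1}^{11} A_i] ≤ Σ_i P[A_i] ≤ 11·p = 11·(17/198) = 17/18.
Numerically: 17/18 ≈ 0.9444.
Is 17/18 < 1? YES.
Since P[∪ A_i] ≤ 17/18 < 1, the complement has P[∩ A_i^c] ≥ 1 − 17/18 = 1/18 > 0, so some outcome avoids every A_i.

11·p = 17/18 ≈ 0.9444; existence CERTIFIED by the union bound.


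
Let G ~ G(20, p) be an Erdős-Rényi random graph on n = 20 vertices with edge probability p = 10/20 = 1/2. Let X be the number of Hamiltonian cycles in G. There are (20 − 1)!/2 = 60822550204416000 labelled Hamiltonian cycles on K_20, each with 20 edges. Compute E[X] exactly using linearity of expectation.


K_20 has (20 − 1)!/2 = 60822550204416000 labelled Hamiltonian cycles.
For each such Hamiltonian cycle H, let X_H = 1 if all 20 edges of H are present in G. Then P[X_H = 1] = p^{20} = (1/2)^{20} = 1/1048576.
By linearity: E[X] = Σ_H E[X_H] = 60822550204416000 · p^{20} = 60822550204416000 · 1/1048576 = 1856156927625/32.
Numerically: E[X] ≈ 5.8e+10.

E[X] = 60822550204416000 · (1/2)^{20} = 1856156927625/32 ≈ 5.8e+10.


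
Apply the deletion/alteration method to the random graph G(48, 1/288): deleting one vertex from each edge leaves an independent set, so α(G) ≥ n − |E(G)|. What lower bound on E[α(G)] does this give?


E[|E(G)|] = C(48, 2)·p = 1128 · (1/288) = 47/12.
E[α(G)] ≥ n − E[|E(G)|] = 48 − 47/12 = 529/12.
Numerically: ≈ 44.0833.
(This is only a lower bound; the true E[α(G)] may be larger.)

E[α(G)] ≥ 529/12 ≈ 44.0833.


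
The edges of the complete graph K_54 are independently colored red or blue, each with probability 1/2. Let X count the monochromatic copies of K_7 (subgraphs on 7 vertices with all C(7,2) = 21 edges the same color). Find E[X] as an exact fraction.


Let X = Σ_S X_S over the C(54, 7) = 177100560 subsets S of size 7, where X_S = 1 if the K_7 on S is monochromatic.
For a fixed S, the K_7 on S has C(7, 2) = 21 edges. P[all 21 edges red] = (1/2)^21, and likewise for blue, so P[monochromatic] = 2·(1/2)^21 = 2^{1 − 21} = 1/1048576.
Summing: E[X] = C(54, 7) · 2^{1 − 21} = 177100560 · 1/1048576 = 11068785/65536.
Numerically: E[X] ≈ 168.896.

E[X] = C(54,7)·2^(1−C(7,2)) = 11068785/65536 ≈ 168.896.


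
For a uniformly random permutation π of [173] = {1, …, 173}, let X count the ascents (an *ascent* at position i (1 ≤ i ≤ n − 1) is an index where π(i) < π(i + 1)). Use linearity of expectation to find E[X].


Write X = Σ X_I over i = 1, …, 172, with X_I the indicator of one ascent.
There are 172 indicators.
For each fixed i, the pair (π(i), π(i+1)) is a uniformly random ordered pair of distinct values from {1, …, 173}; by symmetry P[π(i) < π(i+1)] = 1/2.
By linearity: E[X] = 172 · (1/2) = (173 − 1) · (1/2) = 86 ≈ 86.00000.

E[X] = 86 = 86.00000.


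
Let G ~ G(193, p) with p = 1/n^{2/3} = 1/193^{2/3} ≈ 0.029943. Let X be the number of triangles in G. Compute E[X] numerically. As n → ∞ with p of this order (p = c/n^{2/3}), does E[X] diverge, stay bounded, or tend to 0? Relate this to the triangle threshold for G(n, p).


Number of potential triangles: C(193, 3) = 1179616.
Each occurs with probability p³ ≈ (0.029943)³ ≈ 2.6846358e-05.
By linearity: E[X] = C(193, 3)·p³ ≈ 1179616 · 2.6846358e-05 ≈ 31.66839.
Since α = 2/3 < 1, p = c/n^{2/3} ≫ 1/n is above the triangle threshold p ~ 1/n. Asymptotically E[X] ~ (c³/6)·n^{3(1−α)} = (1³/6)·n^{1} → ∞; triangles are abundant w.h.p.

E[X] ≈ 31.66839; in regime p = Θ(1/n^{2/3}) E[X] diverges (above the triangle threshold p ~ 1/n).


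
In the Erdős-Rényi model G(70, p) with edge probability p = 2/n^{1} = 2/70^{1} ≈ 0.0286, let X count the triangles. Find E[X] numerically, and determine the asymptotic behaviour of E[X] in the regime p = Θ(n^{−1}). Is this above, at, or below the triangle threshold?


Number of potential triangles: C(70, 3) = 54740.
Each occurs with probability p³ ≈ (0.0286)³ ≈ 2.33236e-05.
By linearity: E[X] = C(70, 3)·p³ ≈ 54740 · 2.33236e-05 ≈ 1.277.
Here α = 1, so p = 2/n is exactly at the triangle threshold p ~ 1/n. Asymptotically E[X] → c³/6 = 2³/6 = 4/3 ≈ 1.333, a bounded constant. In this regime the triangle count is asymptotically Poisson(c³/6).

E[X] ≈ 1.277; in regime p = Θ(1/n^{1}) E[X] stays bounded (at the triangle threshold p ~ 1/n).


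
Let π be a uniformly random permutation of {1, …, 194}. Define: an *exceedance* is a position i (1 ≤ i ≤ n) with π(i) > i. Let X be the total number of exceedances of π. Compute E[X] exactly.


Write X = Σ_{i=1}^{194} X_i, where X_i = 1_{π(i) > i}.
For each fixed i, π(i) is uniform over {1, …, 194} (marginal of a uniform permutation), so P[π(i) > i] = (n − i)/n. Summing: Σ_{i=1}^{194} (n − i)/n = (0 + 1 + … + 193)/194 = 194(194 − 1)/(2·194) = (194 − 1)/2.
Hence E[X] = Σ_{i=1}^{194} (194 − i)/194 = 193/2 ≈ 96.5000.

E[X] = 193/2 = 96.5000.


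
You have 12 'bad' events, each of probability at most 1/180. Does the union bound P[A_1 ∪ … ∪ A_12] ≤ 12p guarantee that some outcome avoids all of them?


Union bound: P[∪_{i=1}^{12} A_i] ≤ Σ_i P[A_i] ≤ 12·p = 12·(1/180) = 1/15.
Numerically: 1/15 ≈ 0.067.
Is 1/15 < 1? YES.
Since P[∪ A_i] ≤ 1/15 < 1, the complement has P[∩ A_i^c] ≥ 1 − 1/15 = 14/15 > 0, so some outcome avoids every A_i.

12·p = 1/15 ≈ 0.067; existence CERTIFIED by the union bound.


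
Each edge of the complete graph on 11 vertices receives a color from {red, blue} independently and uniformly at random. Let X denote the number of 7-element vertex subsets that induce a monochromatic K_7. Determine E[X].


Let X = Σ_S X_S over the C(11, 7) = 330 subsets S of size 7, where X_S = 1 if the K_7 on S is monochromatic.
For a fixed S, the K_7 on S has C(7, 2) = 21 edges. P[all 21 edges red] = (1/2)^21, and likewise for blue, so P[monochromatic] = 2·(1/2)^21 = 2^{1 − 21} = 1/1048576.
By linearity of expectation: E[X] = C(11, 7) · 2^{1 − 21} = 330 · 1/1048576 = 165/524288.
Numerically: E[X] ≈ 0.0003.

E[X] = C(11,7)·2^(1−C(7,2)) = 165/524288 ≈ 0.0003.


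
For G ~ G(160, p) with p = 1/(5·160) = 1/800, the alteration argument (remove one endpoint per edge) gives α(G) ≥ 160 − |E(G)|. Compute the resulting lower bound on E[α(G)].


E[|E(G)|] = C(160, 2)·p = 12720 · (1/800) = 159/10.
E[α(G)] ≥ n − E[|E(G)|] = 160 − 159/10 = 1441/10.
Numerically: ≈ 144.100000.
(This is only a lower bound; the true E[α(G)] may be larger.)

E[α(G)] ≥ 1441/10 ≈ 144.100000.


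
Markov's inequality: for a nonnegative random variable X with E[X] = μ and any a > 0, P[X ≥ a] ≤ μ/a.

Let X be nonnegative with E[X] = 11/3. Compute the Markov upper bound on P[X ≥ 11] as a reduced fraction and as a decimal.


μ = E[X] = 11/3, a = 11.
Markov: P[X ≥ 11] ≤ μ/a = (11/3)/11 = 1/3.
Numerically: ≈ 0.333.
(Since a = 11 > μ = 3.667, the bound 1/3 is < 1 and informative.)

P[X ≥ 11] ≤ 1/3 ≈ 0.333.


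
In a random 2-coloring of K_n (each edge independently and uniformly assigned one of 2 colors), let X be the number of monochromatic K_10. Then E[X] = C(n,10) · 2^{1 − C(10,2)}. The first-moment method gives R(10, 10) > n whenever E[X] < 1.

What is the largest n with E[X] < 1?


We need C(n, 10) · 2^{1 − 45} < 1, i.e. C(n, 10) < 2^{45 − 1} = 17592186044416.
Check values of n near the boundary:
  n = 99: C(99, 10) = 15579278510796; 15579278510796 < 17592186044416? YES
  n = 100: C(100, 10) = 17310309456440; 17310309456440 < 17592186044416? YES
  n = 101: C(101, 10) = 19212541264840; 19212541264840 < 17592186044416? NO
  n = 102: C(102, 10) = 21300860967540; 21300860967540 < 17592186044416? NO
  n = 103: C(103, 10) = 23591276125340; 23591276125340 < 17592186044416? NO
The largest n with C(n, 10) < 17592186044416 is n = 100 (where E[X] = 2163788682055/2199023255552 ≈ 0.9840). Hence R(10, 10) > 100, i.e. R(10, 10) ≥ 101.

Largest n = 100; hence R(10, 10) > 100.


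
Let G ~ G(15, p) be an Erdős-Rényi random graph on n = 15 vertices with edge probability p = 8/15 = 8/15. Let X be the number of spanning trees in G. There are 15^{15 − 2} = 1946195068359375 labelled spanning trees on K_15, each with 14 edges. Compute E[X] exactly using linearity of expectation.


K_15 has 15^{15 − 2} = 1946195068359375 labelled spanning trees.
For each such spanning tree H, let X_H = 1 if all 14 edges of H are present in G. Then P[X_H = 1] = p^{14} = (8/15)^{14} = 4398046511104/29192926025390625.
By linearity of expectation: E[X] = Σ_H E[X_H] = 1946195068359375 · p^{14} = 1946195068359375 · 4398046511104/29192926025390625 = 4398046511104/15.
Numerically: E[X] ≈ 2.932e+11.

E[X] = 1946195068359375 · (8/15)^{14} = 4398046511104/15 ≈ 2.932e+11.


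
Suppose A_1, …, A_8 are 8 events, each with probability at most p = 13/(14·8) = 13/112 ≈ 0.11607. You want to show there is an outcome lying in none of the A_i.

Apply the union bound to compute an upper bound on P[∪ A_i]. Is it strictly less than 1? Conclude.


Union bound: P[∪_{i=1}^{8} A_i] ≤ Σ_i P[A_i] ≤ 8·p = 8·(13/112) = 13/14.
Numerically: 13/14 ≈ 0.92857.
Is 13/14 < 1? YES.
Since P[∪ A_i] ≤ 13/14 < 1, the complement has P[∩ A_i^c] ≥ 1 − 13/14 = 1/14 > 0, so some outcome avoids every A_i.

8·p = 13/14 ≈ 0.92857; existence CERTIFIED by the union bound.


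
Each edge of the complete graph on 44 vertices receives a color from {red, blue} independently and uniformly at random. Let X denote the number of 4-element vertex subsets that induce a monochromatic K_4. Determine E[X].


Let X = Σ_S X_S over the C(44, 4) = 135751 subsets S of size 4, where X_S = 1 if the K_4 on S is monochromatic.
For a fixed S, the K_4 on S has C(4, 2) = 6 edges. P[all 6 edges red] = (1/2)^6, and likewise for blue, so P[monochromatic] = 2·(1/2)^6 = 2^{1 − 6} = 1/32.
Summing: E[X] = C(44, 4) · 2^{1 − 6} = 135751 · 1/32 = 135751/32.
Numerically: E[X] ≈ 4242.2188.

E[X] = C(44,4)·2^(1−C(4,2)) = 135751/32 ≈ 4242.2188.


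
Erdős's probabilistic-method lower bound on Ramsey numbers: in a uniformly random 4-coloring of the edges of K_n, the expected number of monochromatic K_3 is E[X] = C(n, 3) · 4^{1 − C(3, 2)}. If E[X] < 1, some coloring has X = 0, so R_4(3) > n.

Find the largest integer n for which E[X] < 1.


We need C(n, 3) · 4^{1 − 3} < 1, i.e. C(n, 3) < 4^{3 − 1} = 16.
Check values of n near the boundary:
  n = 3: C(3, 3) = 1; 1 < 16? YES
  n = 4: C(4, 3) = 4; 4 < 16? YES
  n = 5: C(5, 3) = 10; 10 < 16? YES
  n = 6: C(6, 3) = 20; 20 < 16? NO
  n = 7: C(7, 3) = 35; 35 < 16? NO
The largest n with C(n, 3) < 16 is n = 5 (where E[X] = 5/8 ≈ 0.625). Hence R_4(3) > 5, i.e. R_4(3) ≥ 6.

Largest n = 5; hence R_4(3) > 5.


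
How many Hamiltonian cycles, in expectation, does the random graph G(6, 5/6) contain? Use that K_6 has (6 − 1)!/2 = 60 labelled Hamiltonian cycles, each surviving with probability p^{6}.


K_6 has (6 − 1)!/2 = 60 labelled Hamiltonian cycles.
For each such Hamiltonian cycle H, let X_H = 1 if all 6 edges of H are present in G. Then P[X_H = 1] = p^{6} = (5/6)^{6} = 15625/46656.
By linearity of expectation: E[X] = Σ_H E[X_H] = 60 · p^{6} = 60 · 15625/46656 = 78125/3888.
Numerically: E[X] ≈ 20.09.

E[X] = 60 · (5/6)^{6} = 78125/3888 ≈ 20.09.


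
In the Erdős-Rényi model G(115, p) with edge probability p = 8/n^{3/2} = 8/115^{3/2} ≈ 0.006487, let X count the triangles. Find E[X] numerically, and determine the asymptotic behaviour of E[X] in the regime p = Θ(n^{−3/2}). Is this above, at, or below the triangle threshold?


Number of potential triangles: C(115, 3) = 246905.
Each occurs with probability p³ ≈ (0.006487)³ ≈ 2.729793e-07.
By linearity: E[X] = C(115, 3)·p³ ≈ 246905 · 2.729793e-07 ≈ 0.0674.
Since α = 3/2 > 1, p = c/n^{3/2} = o(1/n) is below the triangle threshold p ~ 1/n. Asymptotically E[X] ~ (c³/6)·n^{3(1−α)} = (8³/6)·n^{-1.5} → 0, so by Markov's inequality G has no triangles w.h.p.

E[X] ≈ 0.0674; in regime p = Θ(1/n^{3/2}) E[X] tends to 0 (below the triangle threshold p ~ 1/n).


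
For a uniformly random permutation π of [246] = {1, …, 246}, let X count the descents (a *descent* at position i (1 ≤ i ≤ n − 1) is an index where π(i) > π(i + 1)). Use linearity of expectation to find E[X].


Write X = Σ X_I over i = 1, …, 245, with X_I the indicator of one descent.
There are 245 indicators.
For each fixed i, the pair (π(i), π(i+1)) is a uniformly random ordered pair of distinct values from {1, …, 246}; by symmetry P[π(i) > π(i+1)] = 1/2.
By linearity: E[X] = 245 · (1/2) = (246 − 1) · (1/2) = 245/2 ≈ 122.500000.

E[X] = 245/2 = 122.500000.


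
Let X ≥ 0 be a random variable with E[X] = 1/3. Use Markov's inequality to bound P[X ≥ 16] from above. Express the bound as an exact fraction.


μ = E[X] = 1/3, a = 16.
Markov: P[X ≥ 16] ≤ μ/a = (1/3)/16 = 1/48.
Numerically: ≈ 0.02083.
(Since a = 16 > μ = 0.33333, the bound 1/48 is < 1 and informative.)

P[X ≥ 16] ≤ 1/48 ≈ 0.02083.


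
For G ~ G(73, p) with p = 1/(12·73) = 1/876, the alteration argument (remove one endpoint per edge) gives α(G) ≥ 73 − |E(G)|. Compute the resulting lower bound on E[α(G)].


E[|E(G)|] = C(73, 2)·p = 2628 · (1/876) = 3.
E[α(G)] ≥ n − E[|E(G)|] = 73 − 3 = 70.
Numerically: ≈ 70.000000.
(This is only a lower bound; the true E[α(G)] may be larger.)

E[α(G)] ≥ 70 ≈ 70.000000.


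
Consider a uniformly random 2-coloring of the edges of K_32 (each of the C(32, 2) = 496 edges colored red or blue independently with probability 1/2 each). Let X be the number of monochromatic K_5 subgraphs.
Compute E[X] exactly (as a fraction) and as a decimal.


Let X = Σ_S X_S over the C(32, 5) = 201376 subsets S of size 5, where X_S = 1 if the K_5 on S is monochromatic.
For a fixed S, the K_5 on S has C(5, 2) = 10 edges. P[all 10 edges red] = (1/2)^10, and likewise for blue, so P[monochromatic] = 2·(1/2)^10 = 2^{1 − 10} = 1/512.
By linearity of expectation: E[X] = C(32, 5) · 2^{1 − 10} = 201376 · 1/512 = 6293/16.
Numerically: E[X] ≈ 393.31250.

E[X] = C(32,5)·2^(1−C(5,2)) = 6293/16 ≈ 393.31250.


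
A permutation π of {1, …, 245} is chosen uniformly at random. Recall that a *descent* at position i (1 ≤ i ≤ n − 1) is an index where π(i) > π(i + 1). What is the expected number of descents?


Write X = Σ X_I over i = 1, …, 244, with X_I the indicator of one descent.
There are 244 indicators.
For each fixed i, the pair (π(i), π(i+1)) is a uniformly random ordered pair of distinct values from {1, …, 245}; by symmetry P[π(i) > π(i+1)] = 1/2.
By linearity: E[X] = 244 · (1/2) = (245 − 1) · (1/2) = 122 ≈ 122.000000.

E[X] = 122 = 122.000000.


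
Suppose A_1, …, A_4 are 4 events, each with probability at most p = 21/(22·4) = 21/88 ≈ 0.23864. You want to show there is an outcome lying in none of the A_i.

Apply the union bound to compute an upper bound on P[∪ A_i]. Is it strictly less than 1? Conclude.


Union bound: P[∪_{i=1}^{4} A_i] ≤ Σ_i P[A_i] ≤ 4·p = 4·(21/88) = 21/22.
Numerically: 21/22 ≈ 0.95455.
Is 21/22 < 1? YES.
Since P[∪ A_i] ≤ 21/22 < 1, the complement has P[∩ A_i^c] ≥ 1 − 21/22 = 1/22 > 0, so some outcome avoids every A_i.

4·p = 21/22 ≈ 0.95455; existence CERTIFIED by the union bound.


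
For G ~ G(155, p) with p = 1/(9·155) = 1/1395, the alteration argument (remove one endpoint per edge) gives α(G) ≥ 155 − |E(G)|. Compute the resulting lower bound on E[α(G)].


E[|E(G)|] = C(155, 2)·p = 11935 · (1/1395) = 77/9.
E[α(G)] ≥ n − E[|E(G)|] = 155 − 77/9 = 1318/9.
Numerically: ≈ 146.444.
(This is only a lower bound; the true E[α(G)] may be larger.)

E[α(G)] ≥ 1318/9 ≈ 146.444.


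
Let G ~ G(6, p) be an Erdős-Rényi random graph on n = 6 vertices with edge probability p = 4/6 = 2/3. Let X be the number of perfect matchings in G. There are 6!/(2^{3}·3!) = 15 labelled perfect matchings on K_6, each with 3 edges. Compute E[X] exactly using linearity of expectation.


K_6 has 6!/(2^{3}·3!) = 15 labelled perfect matchings.
For each such perfect matching H, let X_H = 1 if all 3 edges of H are present in G. Then P[X_H = 1] = p^{3} = (2/3)^{3} = 8/27.
Summing the indicators: E[X] = Σ_H E[X_H] = 15 · p^{3} = 15 · 8/27 = 40/9.
Numerically: E[X] ≈ 4.44.

E[X] = 15 · (2/3)^{3} = 40/9 ≈ 4.44.


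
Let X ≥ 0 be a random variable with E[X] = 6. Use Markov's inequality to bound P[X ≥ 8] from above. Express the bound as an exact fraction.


μ = E[X] = 6, a = 8.
Markov: P[X ≥ 8] ≤ μ/a = (6)/8 = 3/4.
Numerically: ≈ 0.750.
(Since a = 8 > μ = 6.000, the bound 3/4 is < 1 and informative.)

P[X ≥ 8] ≤ 3/4 ≈ 0.750.


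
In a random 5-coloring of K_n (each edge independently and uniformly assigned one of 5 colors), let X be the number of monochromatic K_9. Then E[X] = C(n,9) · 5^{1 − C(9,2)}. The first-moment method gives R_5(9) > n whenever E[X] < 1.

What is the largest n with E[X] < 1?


We need C(n, 9) · 5^{1 − 36} < 1, i.e. C(n, 9) < 5^{36 − 1} = 2910383045673370361328125.
Check values of n near the boundary:
  n = 2167: C(2167, 9) = 2855899084841489792706810; 2855899084841489792706810 < 2910383045673370361328125? YES
  n = 2168: C(2168, 9) = 2867804175977929537095120; 2867804175977929537095120 < 2910383045673370361328125? YES
  n = 2169: C(2169, 9) = 2879753360044504243499683; 2879753360044504243499683 < 2910383045673370361328125? YES
  n = 2170: C(2170, 9) = 2891746779868845075610510; 2891746779868845075610510 < 2910383045673370361328125? YES
  n = 2171: C(2171, 9) = 2903784578674959601827205; 2903784578674959601827205 < 2910383045673370361328125? YES
  n = 2172: C(2172, 9) = 2915866900084148060642020; 2915866900084148060642020 < 2910383045673370361328125? NO
The largest n with C(n, 9) < 2910383045673370361328125 is n = 2171 (where E[X] = 580756915734991920365441/582076609134674072265625 ≈ 0.997733). Hence R_5(9) > 2171, i.e. R_5(9) ≥ 2172.

Largest n = 2171; hence R_5(9) > 2171.


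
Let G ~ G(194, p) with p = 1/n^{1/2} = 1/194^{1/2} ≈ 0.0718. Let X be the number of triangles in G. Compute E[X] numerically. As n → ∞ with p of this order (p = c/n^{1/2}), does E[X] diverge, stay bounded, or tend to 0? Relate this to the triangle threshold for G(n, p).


Number of potential triangles: C(194, 3) = 1198144.
Each occurs with probability p³ ≈ (0.0718)³ ≈ 3.700815e-04.
By linearity: E[X] = C(194, 3)·p³ ≈ 1198144 · 3.700815e-04 ≈ 443.4110.
Since α = 1/2 < 1, p = c/n^{1/2} ≫ 1/n is above the triangle threshold p ~ 1/n. Asymptotically E[X] ~ (c³/6)·n^{3(1−α)} = (1³/6)·n^{1.5} → ∞; triangles are abundant w.h.p.

E[X] ≈ 443.4110; in regime p = Θ(1/n^{1/2}) E[X] diverges (above the triangle threshold p ~ 1/n).


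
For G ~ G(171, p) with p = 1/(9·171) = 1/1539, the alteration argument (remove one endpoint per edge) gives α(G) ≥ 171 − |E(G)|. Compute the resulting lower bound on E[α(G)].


E[|E(G)|] = C(171, 2)·p = 14535 · (1/1539) = 85/9.
E[α(G)] ≥ n − E[|E(G)|] = 171 − 85/9 = 1454/9.
Numerically: ≈ 161.5556.
(This is only a lower bound; the true E[α(G)] may be larger.)

E[α(G)] ≥ 1454/9 ≈ 161.5556.


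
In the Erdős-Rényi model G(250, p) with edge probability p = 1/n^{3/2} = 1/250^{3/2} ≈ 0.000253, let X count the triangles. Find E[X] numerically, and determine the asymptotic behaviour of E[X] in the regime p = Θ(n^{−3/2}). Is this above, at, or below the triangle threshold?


Number of potential triangles: C(250, 3) = 2573000.
Each occurs with probability p³ ≈ (0.000253)³ ≈ 1.61909e-11.
By linearity: E[X] = C(250, 3)·p³ ≈ 2573000 · 1.61909e-11 ≈ 0.000.
Since α = 3/2 > 1, p = c/n^{3/2} = o(1/n) is below the triangle threshold p ~ 1/n. Asymptotically E[X] ~ (c³/6)·n^{3(1−α)} = (1³/6)·n^{-1.5} → 0, so by Markov's inequality G has no triangles w.h.p.

E[X] ≈ 0.000; in regime p = Θ(1/n^{3/2}) E[X] tends to 0 (below the triangle threshold p ~ 1/n).


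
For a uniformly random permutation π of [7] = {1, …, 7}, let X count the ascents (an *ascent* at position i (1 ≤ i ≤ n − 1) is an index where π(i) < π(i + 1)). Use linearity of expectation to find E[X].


Write X = Σ X_I over i = 1, …, 6, with X_I the indicator of one ascent.
There are 6 indicators.
For each fixed i, the pair (π(i), π(i+1)) is a uniformly random ordered pair of distinct values from {1, …, 7}; by symmetry P[π(i) < π(i+1)] = 1/2.
By linearity: E[X] = 6 · (1/2) = (7 − 1) · (1/2) = 3 ≈ 3.00000.

E[X] = 3 = 3.00000.


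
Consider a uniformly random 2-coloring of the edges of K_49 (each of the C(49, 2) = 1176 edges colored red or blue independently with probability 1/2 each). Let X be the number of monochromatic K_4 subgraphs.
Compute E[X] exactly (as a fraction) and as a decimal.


Let X = Σ_S X_S over the C(49, 4) = 211876 subsets S of size 4, where X_S = 1 if the K_4 on S is monochromatic.
For a fixed S, the K_4 on S has C(4, 2) = 6 edges. P[all 6 edges red] = (1/2)^6, and likewise for blue, so P[monochromatic] = 2·(1/2)^6 = 2^{1 − 6} = 1/32.
Summing: E[X] = C(49, 4) · 2^{1 − 6} = 211876 · 1/32 = 52969/8.
Numerically: E[X] ≈ 6621.1250.

E[X] = C(49,4)·2^(1−C(4,2)) = 52969/8 ≈ 6621.1250.


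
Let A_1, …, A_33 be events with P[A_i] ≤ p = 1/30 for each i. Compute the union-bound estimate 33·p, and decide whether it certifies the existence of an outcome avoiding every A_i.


Union bound: P[∪_{i=1}^{33} A_i] ≤ Σ_i P[A_i] ≤ 33·p = 33·(1/30) = 11/10.
Numerically: 11/10 ≈ 1.1000000.
Is 11/10 < 1? NO.
Since the bound 11/10 is ≥ 1, the union bound is uninformative here; it does NOT by itself certify existence.

33·p = 11/10 ≈ 1.1000000; existence NOT certified by the union bound.


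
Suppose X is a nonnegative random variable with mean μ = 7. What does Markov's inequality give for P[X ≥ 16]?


μ = E[X] = 7, a = 16.
Markov: P[X ≥ 16] ≤ μ/a = (7)/16 = 7/16.
Numerically: ≈ 0.438.
(Since a = 16 > μ = 7.000, the bound 7/16 is < 1 and informative.)

P[X ≥ 16] ≤ 7/16 ≈ 0.438.


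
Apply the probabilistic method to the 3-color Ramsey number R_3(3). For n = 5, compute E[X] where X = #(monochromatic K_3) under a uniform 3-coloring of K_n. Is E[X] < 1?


E[X] = C(5, 3) · 3^{1 − 3} = 10 · 3^{−2} = 10/9.
As a reduced fraction: E[X] = 10/9 ≈ 1.111.
Is E[X] < 1? NO.
Since E[X] ≥ 1, the first-moment bound is inconclusive at n = 5; it does NOT by itself certify R_3(3) > 5.

E[X] = 10/9 ≈ 1.111; E[X] ≥ 1; first-moment method inconclusive here.


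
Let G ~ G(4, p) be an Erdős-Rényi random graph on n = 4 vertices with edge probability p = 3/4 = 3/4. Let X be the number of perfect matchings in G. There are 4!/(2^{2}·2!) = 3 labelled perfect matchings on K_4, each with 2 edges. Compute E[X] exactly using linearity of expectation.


K_4 has 4!/(2^{2}·2!) = 3 labelled perfect matchings.
For each such perfect matching H, let X_H = 1 if all 2 edges of H are present in G. Then P[X_H = 1] = p^{2} = (3/4)^{2} = 9/16.
By linearity: E[X] = Σ_H E[X_H] = 3 · p^{2} = 3 · 9/16 = 27/16.
Numerically: E[X] ≈ 1.6875.

E[X] = 3 · (3/4)^{2} = 27/16 ≈ 1.6875.


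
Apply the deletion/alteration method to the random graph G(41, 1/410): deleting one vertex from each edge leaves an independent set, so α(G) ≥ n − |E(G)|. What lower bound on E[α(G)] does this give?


E[|E(G)|] = C(41, 2)·p = 820 · (1/410) = 2.
E[α(G)] ≥ n − E[|E(G)|] = 41 − 2 = 39.
Numerically: ≈ 39.0000.
(This is only a lower bound; the true E[α(G)] may be larger.)

E[α(G)] ≥ 39 ≈ 39.0000.
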